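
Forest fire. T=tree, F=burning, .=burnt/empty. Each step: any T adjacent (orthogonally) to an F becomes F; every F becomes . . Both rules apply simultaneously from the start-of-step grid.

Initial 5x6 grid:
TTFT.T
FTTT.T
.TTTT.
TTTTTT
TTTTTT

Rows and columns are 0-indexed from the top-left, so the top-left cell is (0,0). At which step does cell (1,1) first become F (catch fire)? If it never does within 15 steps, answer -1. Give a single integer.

Step 1: cell (1,1)='F' (+5 fires, +2 burnt)
  -> target ignites at step 1
Step 2: cell (1,1)='.' (+3 fires, +5 burnt)
Step 3: cell (1,1)='.' (+3 fires, +3 burnt)
Step 4: cell (1,1)='.' (+5 fires, +3 burnt)
Step 5: cell (1,1)='.' (+3 fires, +5 burnt)
Step 6: cell (1,1)='.' (+2 fires, +3 burnt)
Step 7: cell (1,1)='.' (+1 fires, +2 burnt)
Step 8: cell (1,1)='.' (+0 fires, +1 burnt)
  fire out at step 8

1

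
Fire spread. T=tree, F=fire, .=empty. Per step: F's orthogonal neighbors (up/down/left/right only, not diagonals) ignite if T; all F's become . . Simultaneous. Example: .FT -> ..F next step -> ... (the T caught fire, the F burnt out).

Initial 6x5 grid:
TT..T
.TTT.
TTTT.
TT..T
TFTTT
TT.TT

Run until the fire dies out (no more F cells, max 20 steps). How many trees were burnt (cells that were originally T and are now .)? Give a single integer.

Answer: 20

Derivation:
Step 1: +4 fires, +1 burnt (F count now 4)
Step 2: +4 fires, +4 burnt (F count now 4)
Step 3: +5 fires, +4 burnt (F count now 5)
Step 4: +5 fires, +5 burnt (F count now 5)
Step 5: +2 fires, +5 burnt (F count now 2)
Step 6: +0 fires, +2 burnt (F count now 0)
Fire out after step 6
Initially T: 21, now '.': 29
Total burnt (originally-T cells now '.'): 20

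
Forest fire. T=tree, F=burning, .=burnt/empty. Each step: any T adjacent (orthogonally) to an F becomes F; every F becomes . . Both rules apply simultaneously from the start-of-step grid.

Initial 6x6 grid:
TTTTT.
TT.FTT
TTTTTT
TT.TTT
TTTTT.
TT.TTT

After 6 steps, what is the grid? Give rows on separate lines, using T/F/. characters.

Step 1: 3 trees catch fire, 1 burn out
  TTTFT.
  TT..FT
  TTTFTT
  TT.TTT
  TTTTT.
  TT.TTT
Step 2: 6 trees catch fire, 3 burn out
  TTF.F.
  TT...F
  TTF.FT
  TT.FTT
  TTTTT.
  TT.TTT
Step 3: 5 trees catch fire, 6 burn out
  TF....
  TT....
  TF...F
  TT..FT
  TTTFT.
  TT.TTT
Step 4: 8 trees catch fire, 5 burn out
  F.....
  TF....
  F.....
  TF...F
  TTF.F.
  TT.FTT
Step 5: 4 trees catch fire, 8 burn out
  ......
  F.....
  ......
  F.....
  TF....
  TT..FT
Step 6: 3 trees catch fire, 4 burn out
  ......
  ......
  ......
  ......
  F.....
  TF...F

......
......
......
......
F.....
TF...F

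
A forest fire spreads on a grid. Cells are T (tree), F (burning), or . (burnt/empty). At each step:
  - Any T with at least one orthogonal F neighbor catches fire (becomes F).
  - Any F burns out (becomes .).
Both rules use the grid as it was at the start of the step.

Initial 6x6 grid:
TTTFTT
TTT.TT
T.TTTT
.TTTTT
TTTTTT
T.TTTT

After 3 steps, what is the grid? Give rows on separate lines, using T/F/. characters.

Step 1: 2 trees catch fire, 1 burn out
  TTF.FT
  TTT.TT
  T.TTTT
  .TTTTT
  TTTTTT
  T.TTTT
Step 2: 4 trees catch fire, 2 burn out
  TF...F
  TTF.FT
  T.TTTT
  .TTTTT
  TTTTTT
  T.TTTT
Step 3: 5 trees catch fire, 4 burn out
  F.....
  TF...F
  T.FTFT
  .TTTTT
  TTTTTT
  T.TTTT

F.....
TF...F
T.FTFT
.TTTTT
TTTTTT
T.TTTT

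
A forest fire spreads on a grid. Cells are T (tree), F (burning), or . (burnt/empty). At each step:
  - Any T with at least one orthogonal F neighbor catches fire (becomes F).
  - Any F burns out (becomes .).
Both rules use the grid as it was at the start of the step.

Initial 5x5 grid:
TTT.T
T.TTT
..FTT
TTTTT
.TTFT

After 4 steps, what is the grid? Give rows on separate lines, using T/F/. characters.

Step 1: 6 trees catch fire, 2 burn out
  TTT.T
  T.FTT
  ...FT
  TTFFT
  .TF.F
Step 2: 6 trees catch fire, 6 burn out
  TTF.T
  T..FT
  ....F
  TF..F
  .F...
Step 3: 3 trees catch fire, 6 burn out
  TF..T
  T...F
  .....
  F....
  .....
Step 4: 2 trees catch fire, 3 burn out
  F...F
  T....
  .....
  .....
  .....

F...F
T....
.....
.....
.....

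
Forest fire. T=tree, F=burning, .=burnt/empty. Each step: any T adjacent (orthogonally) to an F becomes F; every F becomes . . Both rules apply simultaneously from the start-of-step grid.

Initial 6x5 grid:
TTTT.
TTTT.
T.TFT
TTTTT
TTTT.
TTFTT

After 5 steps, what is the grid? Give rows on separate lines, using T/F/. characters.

Step 1: 7 trees catch fire, 2 burn out
  TTTT.
  TTTF.
  T.F.F
  TTTFT
  TTFT.
  TF.FT
Step 2: 8 trees catch fire, 7 burn out
  TTTF.
  TTF..
  T....
  TTF.F
  TF.F.
  F...F
Step 3: 4 trees catch fire, 8 burn out
  TTF..
  TF...
  T....
  TF...
  F....
  .....
Step 4: 3 trees catch fire, 4 burn out
  TF...
  F....
  T....
  F....
  .....
  .....
Step 5: 2 trees catch fire, 3 burn out
  F....
  .....
  F....
  .....
  .....
  .....

F....
.....
F....
.....
.....
.....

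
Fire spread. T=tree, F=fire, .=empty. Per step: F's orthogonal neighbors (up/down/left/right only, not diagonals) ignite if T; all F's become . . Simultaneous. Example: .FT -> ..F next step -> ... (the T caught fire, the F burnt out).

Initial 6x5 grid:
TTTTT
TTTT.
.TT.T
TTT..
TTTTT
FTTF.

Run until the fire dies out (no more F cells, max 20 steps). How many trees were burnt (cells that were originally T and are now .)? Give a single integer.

Step 1: +4 fires, +2 burnt (F count now 4)
Step 2: +4 fires, +4 burnt (F count now 4)
Step 3: +2 fires, +4 burnt (F count now 2)
Step 4: +2 fires, +2 burnt (F count now 2)
Step 5: +2 fires, +2 burnt (F count now 2)
Step 6: +4 fires, +2 burnt (F count now 4)
Step 7: +2 fires, +4 burnt (F count now 2)
Step 8: +1 fires, +2 burnt (F count now 1)
Step 9: +0 fires, +1 burnt (F count now 0)
Fire out after step 9
Initially T: 22, now '.': 29
Total burnt (originally-T cells now '.'): 21

Answer: 21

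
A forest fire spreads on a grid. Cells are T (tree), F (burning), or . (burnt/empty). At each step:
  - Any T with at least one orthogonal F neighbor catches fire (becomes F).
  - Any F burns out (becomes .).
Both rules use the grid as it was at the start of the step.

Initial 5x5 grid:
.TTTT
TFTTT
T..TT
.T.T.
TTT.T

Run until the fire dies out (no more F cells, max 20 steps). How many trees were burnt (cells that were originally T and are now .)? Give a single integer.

Answer: 12

Derivation:
Step 1: +3 fires, +1 burnt (F count now 3)
Step 2: +3 fires, +3 burnt (F count now 3)
Step 3: +3 fires, +3 burnt (F count now 3)
Step 4: +3 fires, +3 burnt (F count now 3)
Step 5: +0 fires, +3 burnt (F count now 0)
Fire out after step 5
Initially T: 17, now '.': 20
Total burnt (originally-T cells now '.'): 12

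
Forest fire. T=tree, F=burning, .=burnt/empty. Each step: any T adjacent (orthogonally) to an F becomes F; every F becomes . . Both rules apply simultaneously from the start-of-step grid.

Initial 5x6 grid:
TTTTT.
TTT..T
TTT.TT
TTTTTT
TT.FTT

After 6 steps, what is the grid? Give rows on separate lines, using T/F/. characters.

Step 1: 2 trees catch fire, 1 burn out
  TTTTT.
  TTT..T
  TTT.TT
  TTTFTT
  TT..FT
Step 2: 3 trees catch fire, 2 burn out
  TTTTT.
  TTT..T
  TTT.TT
  TTF.FT
  TT...F
Step 3: 4 trees catch fire, 3 burn out
  TTTTT.
  TTT..T
  TTF.FT
  TF...F
  TT....
Step 4: 5 trees catch fire, 4 burn out
  TTTTT.
  TTF..T
  TF...F
  F.....
  TF....
Step 5: 5 trees catch fire, 5 burn out
  TTFTT.
  TF...F
  F.....
  ......
  F.....
Step 6: 3 trees catch fire, 5 burn out
  TF.FT.
  F.....
  ......
  ......
  ......

TF.FT.
F.....
......
......
......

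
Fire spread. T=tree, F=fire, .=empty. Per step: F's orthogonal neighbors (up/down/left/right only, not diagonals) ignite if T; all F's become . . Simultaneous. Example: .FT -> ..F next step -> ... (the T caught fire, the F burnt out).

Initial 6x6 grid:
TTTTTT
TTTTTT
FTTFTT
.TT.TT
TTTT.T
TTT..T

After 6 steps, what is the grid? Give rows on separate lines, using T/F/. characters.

Step 1: 5 trees catch fire, 2 burn out
  TTTTTT
  FTTFTT
  .FF.FT
  .TT.TT
  TTTT.T
  TTT..T
Step 2: 9 trees catch fire, 5 burn out
  FTTFTT
  .FF.FT
  .....F
  .FF.FT
  TTTT.T
  TTT..T
Step 3: 7 trees catch fire, 9 burn out
  .FF.FT
  .....F
  ......
  .....F
  TFFT.T
  TTT..T
Step 4: 6 trees catch fire, 7 burn out
  .....F
  ......
  ......
  ......
  F..F.F
  TFF..T
Step 5: 2 trees catch fire, 6 burn out
  ......
  ......
  ......
  ......
  ......
  F....F
Step 6: 0 trees catch fire, 2 burn out
  ......
  ......
  ......
  ......
  ......
  ......

......
......
......
......
......
......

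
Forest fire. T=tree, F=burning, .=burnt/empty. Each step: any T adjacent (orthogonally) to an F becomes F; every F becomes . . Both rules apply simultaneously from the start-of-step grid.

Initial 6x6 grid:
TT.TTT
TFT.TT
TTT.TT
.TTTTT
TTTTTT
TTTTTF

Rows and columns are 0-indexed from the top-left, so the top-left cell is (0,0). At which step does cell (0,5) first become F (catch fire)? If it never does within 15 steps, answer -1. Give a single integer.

Step 1: cell (0,5)='T' (+6 fires, +2 burnt)
Step 2: cell (0,5)='T' (+7 fires, +6 burnt)
Step 3: cell (0,5)='T' (+6 fires, +7 burnt)
Step 4: cell (0,5)='T' (+6 fires, +6 burnt)
Step 5: cell (0,5)='F' (+3 fires, +6 burnt)
  -> target ignites at step 5
Step 6: cell (0,5)='.' (+1 fires, +3 burnt)
Step 7: cell (0,5)='.' (+1 fires, +1 burnt)
Step 8: cell (0,5)='.' (+0 fires, +1 burnt)
  fire out at step 8

5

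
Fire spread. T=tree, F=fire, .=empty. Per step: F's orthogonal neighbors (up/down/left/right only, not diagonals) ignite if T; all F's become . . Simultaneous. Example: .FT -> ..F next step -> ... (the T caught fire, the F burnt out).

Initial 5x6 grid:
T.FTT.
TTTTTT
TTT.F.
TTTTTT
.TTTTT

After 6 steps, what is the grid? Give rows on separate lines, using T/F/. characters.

Step 1: 4 trees catch fire, 2 burn out
  T..FT.
  TTFTFT
  TTT...
  TTTTFT
  .TTTTT
Step 2: 8 trees catch fire, 4 burn out
  T...F.
  TF.F.F
  TTF...
  TTTF.F
  .TTTFT
Step 3: 5 trees catch fire, 8 burn out
  T.....
  F.....
  TF....
  TTF...
  .TTF.F
Step 4: 4 trees catch fire, 5 burn out
  F.....
  ......
  F.....
  TF....
  .TF...
Step 5: 2 trees catch fire, 4 burn out
  ......
  ......
  ......
  F.....
  .F....
Step 6: 0 trees catch fire, 2 burn out
  ......
  ......
  ......
  ......
  ......

......
......
......
......
......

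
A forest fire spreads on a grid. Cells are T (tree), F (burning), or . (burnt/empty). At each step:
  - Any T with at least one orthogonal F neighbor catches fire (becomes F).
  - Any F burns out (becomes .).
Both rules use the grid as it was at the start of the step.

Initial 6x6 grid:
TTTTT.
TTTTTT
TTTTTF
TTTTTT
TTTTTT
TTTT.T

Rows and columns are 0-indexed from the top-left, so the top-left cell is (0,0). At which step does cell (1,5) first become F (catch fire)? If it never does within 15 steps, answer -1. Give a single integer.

Step 1: cell (1,5)='F' (+3 fires, +1 burnt)
  -> target ignites at step 1
Step 2: cell (1,5)='.' (+4 fires, +3 burnt)
Step 3: cell (1,5)='.' (+6 fires, +4 burnt)
Step 4: cell (1,5)='.' (+5 fires, +6 burnt)
Step 5: cell (1,5)='.' (+6 fires, +5 burnt)
Step 6: cell (1,5)='.' (+5 fires, +6 burnt)
Step 7: cell (1,5)='.' (+3 fires, +5 burnt)
Step 8: cell (1,5)='.' (+1 fires, +3 burnt)
Step 9: cell (1,5)='.' (+0 fires, +1 burnt)
  fire out at step 9

1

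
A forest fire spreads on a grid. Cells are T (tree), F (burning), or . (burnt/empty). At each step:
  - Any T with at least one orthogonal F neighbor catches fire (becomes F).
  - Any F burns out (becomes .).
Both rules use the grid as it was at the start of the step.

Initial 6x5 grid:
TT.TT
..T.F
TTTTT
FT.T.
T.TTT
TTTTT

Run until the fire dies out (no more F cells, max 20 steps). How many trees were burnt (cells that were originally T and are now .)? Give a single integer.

Answer: 19

Derivation:
Step 1: +5 fires, +2 burnt (F count now 5)
Step 2: +4 fires, +5 burnt (F count now 4)
Step 3: +3 fires, +4 burnt (F count now 3)
Step 4: +3 fires, +3 burnt (F count now 3)
Step 5: +3 fires, +3 burnt (F count now 3)
Step 6: +1 fires, +3 burnt (F count now 1)
Step 7: +0 fires, +1 burnt (F count now 0)
Fire out after step 7
Initially T: 21, now '.': 28
Total burnt (originally-T cells now '.'): 19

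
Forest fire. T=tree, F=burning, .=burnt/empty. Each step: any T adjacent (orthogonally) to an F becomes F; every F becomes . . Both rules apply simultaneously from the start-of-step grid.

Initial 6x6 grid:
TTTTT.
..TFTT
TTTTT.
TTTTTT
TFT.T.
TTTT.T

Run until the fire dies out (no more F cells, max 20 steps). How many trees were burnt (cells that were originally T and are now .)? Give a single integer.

Answer: 26

Derivation:
Step 1: +8 fires, +2 burnt (F count now 8)
Step 2: +11 fires, +8 burnt (F count now 11)
Step 3: +4 fires, +11 burnt (F count now 4)
Step 4: +3 fires, +4 burnt (F count now 3)
Step 5: +0 fires, +3 burnt (F count now 0)
Fire out after step 5
Initially T: 27, now '.': 35
Total burnt (originally-T cells now '.'): 26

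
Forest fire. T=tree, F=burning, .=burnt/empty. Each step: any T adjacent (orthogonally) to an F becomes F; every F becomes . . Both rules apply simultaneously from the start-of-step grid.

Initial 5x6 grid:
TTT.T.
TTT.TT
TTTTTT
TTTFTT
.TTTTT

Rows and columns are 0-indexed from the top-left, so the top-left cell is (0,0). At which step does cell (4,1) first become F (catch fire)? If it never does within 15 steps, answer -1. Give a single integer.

Step 1: cell (4,1)='T' (+4 fires, +1 burnt)
Step 2: cell (4,1)='T' (+6 fires, +4 burnt)
Step 3: cell (4,1)='F' (+7 fires, +6 burnt)
  -> target ignites at step 3
Step 4: cell (4,1)='.' (+5 fires, +7 burnt)
Step 5: cell (4,1)='.' (+2 fires, +5 burnt)
Step 6: cell (4,1)='.' (+1 fires, +2 burnt)
Step 7: cell (4,1)='.' (+0 fires, +1 burnt)
  fire out at step 7

3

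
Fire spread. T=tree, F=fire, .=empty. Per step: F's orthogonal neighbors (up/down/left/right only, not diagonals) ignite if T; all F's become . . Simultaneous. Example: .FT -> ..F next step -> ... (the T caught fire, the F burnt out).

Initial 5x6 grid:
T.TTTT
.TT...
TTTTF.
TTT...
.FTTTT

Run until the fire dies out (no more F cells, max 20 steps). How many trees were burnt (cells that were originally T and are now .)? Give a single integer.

Answer: 17

Derivation:
Step 1: +3 fires, +2 burnt (F count now 3)
Step 2: +5 fires, +3 burnt (F count now 5)
Step 3: +4 fires, +5 burnt (F count now 4)
Step 4: +2 fires, +4 burnt (F count now 2)
Step 5: +1 fires, +2 burnt (F count now 1)
Step 6: +1 fires, +1 burnt (F count now 1)
Step 7: +1 fires, +1 burnt (F count now 1)
Step 8: +0 fires, +1 burnt (F count now 0)
Fire out after step 8
Initially T: 18, now '.': 29
Total burnt (originally-T cells now '.'): 17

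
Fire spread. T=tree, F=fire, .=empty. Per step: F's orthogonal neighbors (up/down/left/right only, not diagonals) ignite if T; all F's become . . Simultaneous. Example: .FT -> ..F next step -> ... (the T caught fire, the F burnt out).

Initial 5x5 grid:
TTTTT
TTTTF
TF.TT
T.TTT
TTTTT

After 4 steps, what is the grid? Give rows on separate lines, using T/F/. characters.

Step 1: 5 trees catch fire, 2 burn out
  TTTTF
  TFTF.
  F..TF
  T.TTT
  TTTTT
Step 2: 7 trees catch fire, 5 burn out
  TFTF.
  F.F..
  ...F.
  F.TTF
  TTTTT
Step 3: 5 trees catch fire, 7 burn out
  F.F..
  .....
  .....
  ..TF.
  FTTTF
Step 4: 3 trees catch fire, 5 burn out
  .....
  .....
  .....
  ..F..
  .FTF.

.....
.....
.....
..F..
.FTF.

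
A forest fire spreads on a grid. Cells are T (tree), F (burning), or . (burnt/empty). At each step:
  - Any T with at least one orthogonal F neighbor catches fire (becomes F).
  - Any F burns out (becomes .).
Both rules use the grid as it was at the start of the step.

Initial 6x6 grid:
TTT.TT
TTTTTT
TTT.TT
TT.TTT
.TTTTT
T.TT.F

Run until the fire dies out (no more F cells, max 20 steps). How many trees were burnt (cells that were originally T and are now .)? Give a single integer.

Answer: 28

Derivation:
Step 1: +1 fires, +1 burnt (F count now 1)
Step 2: +2 fires, +1 burnt (F count now 2)
Step 3: +3 fires, +2 burnt (F count now 3)
Step 4: +5 fires, +3 burnt (F count now 5)
Step 5: +4 fires, +5 burnt (F count now 4)
Step 6: +3 fires, +4 burnt (F count now 3)
Step 7: +3 fires, +3 burnt (F count now 3)
Step 8: +4 fires, +3 burnt (F count now 4)
Step 9: +2 fires, +4 burnt (F count now 2)
Step 10: +1 fires, +2 burnt (F count now 1)
Step 11: +0 fires, +1 burnt (F count now 0)
Fire out after step 11
Initially T: 29, now '.': 35
Total burnt (originally-T cells now '.'): 28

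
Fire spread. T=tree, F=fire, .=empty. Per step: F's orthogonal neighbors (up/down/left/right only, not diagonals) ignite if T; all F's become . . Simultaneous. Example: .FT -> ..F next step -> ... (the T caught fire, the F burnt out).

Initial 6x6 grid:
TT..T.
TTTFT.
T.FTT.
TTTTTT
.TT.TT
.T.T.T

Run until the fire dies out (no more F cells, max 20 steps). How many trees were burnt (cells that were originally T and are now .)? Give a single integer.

Step 1: +4 fires, +2 burnt (F count now 4)
Step 2: +6 fires, +4 burnt (F count now 6)
Step 3: +5 fires, +6 burnt (F count now 5)
Step 4: +5 fires, +5 burnt (F count now 5)
Step 5: +1 fires, +5 burnt (F count now 1)
Step 6: +1 fires, +1 burnt (F count now 1)
Step 7: +0 fires, +1 burnt (F count now 0)
Fire out after step 7
Initially T: 23, now '.': 35
Total burnt (originally-T cells now '.'): 22

Answer: 22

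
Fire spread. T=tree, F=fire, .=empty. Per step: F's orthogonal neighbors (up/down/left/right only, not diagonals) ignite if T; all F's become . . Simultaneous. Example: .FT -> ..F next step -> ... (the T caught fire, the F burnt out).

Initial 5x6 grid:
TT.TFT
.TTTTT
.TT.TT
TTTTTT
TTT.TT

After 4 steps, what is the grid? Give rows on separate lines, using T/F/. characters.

Step 1: 3 trees catch fire, 1 burn out
  TT.F.F
  .TTTFT
  .TT.TT
  TTTTTT
  TTT.TT
Step 2: 3 trees catch fire, 3 burn out
  TT....
  .TTF.F
  .TT.FT
  TTTTTT
  TTT.TT
Step 3: 3 trees catch fire, 3 burn out
  TT....
  .TF...
  .TT..F
  TTTTFT
  TTT.TT
Step 4: 5 trees catch fire, 3 burn out
  TT....
  .F....
  .TF...
  TTTF.F
  TTT.FT

TT....
.F....
.TF...
TTTF.F
TTT.FT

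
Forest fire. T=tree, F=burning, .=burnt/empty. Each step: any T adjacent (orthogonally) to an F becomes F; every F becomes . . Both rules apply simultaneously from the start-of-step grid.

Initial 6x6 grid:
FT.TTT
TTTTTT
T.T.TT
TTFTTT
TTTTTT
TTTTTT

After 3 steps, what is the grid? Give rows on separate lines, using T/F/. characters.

Step 1: 6 trees catch fire, 2 burn out
  .F.TTT
  FTTTTT
  T.F.TT
  TF.FTT
  TTFTTT
  TTTTTT
Step 2: 8 trees catch fire, 6 burn out
  ...TTT
  .FFTTT
  F...TT
  F...FT
  TF.FTT
  TTFTTT
Step 3: 7 trees catch fire, 8 burn out
  ...TTT
  ...FTT
  ....FT
  .....F
  F...FT
  TF.FTT

...TTT
...FTT
....FT
.....F
F...FT
TF.FTT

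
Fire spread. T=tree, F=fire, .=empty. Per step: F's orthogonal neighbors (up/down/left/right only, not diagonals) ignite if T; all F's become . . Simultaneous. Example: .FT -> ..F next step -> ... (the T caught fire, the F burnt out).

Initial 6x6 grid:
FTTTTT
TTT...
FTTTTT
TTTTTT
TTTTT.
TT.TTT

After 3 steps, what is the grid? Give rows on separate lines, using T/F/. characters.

Step 1: 4 trees catch fire, 2 burn out
  .FTTTT
  FTT...
  .FTTTT
  FTTTTT
  TTTTT.
  TT.TTT
Step 2: 5 trees catch fire, 4 burn out
  ..FTTT
  .FT...
  ..FTTT
  .FTTTT
  FTTTT.
  TT.TTT
Step 3: 6 trees catch fire, 5 burn out
  ...FTT
  ..F...
  ...FTT
  ..FTTT
  .FTTT.
  FT.TTT

...FTT
..F...
...FTT
..FTTT
.FTTT.
FT.TTT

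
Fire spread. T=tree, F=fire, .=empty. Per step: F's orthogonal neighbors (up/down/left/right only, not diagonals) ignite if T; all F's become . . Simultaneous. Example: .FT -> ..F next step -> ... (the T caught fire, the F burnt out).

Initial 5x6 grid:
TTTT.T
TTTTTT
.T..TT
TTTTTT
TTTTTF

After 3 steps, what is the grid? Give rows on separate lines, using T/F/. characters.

Step 1: 2 trees catch fire, 1 burn out
  TTTT.T
  TTTTTT
  .T..TT
  TTTTTF
  TTTTF.
Step 2: 3 trees catch fire, 2 burn out
  TTTT.T
  TTTTTT
  .T..TF
  TTTTF.
  TTTF..
Step 3: 4 trees catch fire, 3 burn out
  TTTT.T
  TTTTTF
  .T..F.
  TTTF..
  TTF...

TTTT.T
TTTTTF
.T..F.
TTTF..
TTF...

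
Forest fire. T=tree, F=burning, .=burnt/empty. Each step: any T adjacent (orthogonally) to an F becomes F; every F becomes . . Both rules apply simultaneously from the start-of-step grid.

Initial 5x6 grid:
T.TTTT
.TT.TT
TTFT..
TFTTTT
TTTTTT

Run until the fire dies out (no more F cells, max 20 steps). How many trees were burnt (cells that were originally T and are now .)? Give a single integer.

Answer: 22

Derivation:
Step 1: +6 fires, +2 burnt (F count now 6)
Step 2: +6 fires, +6 burnt (F count now 6)
Step 3: +3 fires, +6 burnt (F count now 3)
Step 4: +3 fires, +3 burnt (F count now 3)
Step 5: +3 fires, +3 burnt (F count now 3)
Step 6: +1 fires, +3 burnt (F count now 1)
Step 7: +0 fires, +1 burnt (F count now 0)
Fire out after step 7
Initially T: 23, now '.': 29
Total burnt (originally-T cells now '.'): 22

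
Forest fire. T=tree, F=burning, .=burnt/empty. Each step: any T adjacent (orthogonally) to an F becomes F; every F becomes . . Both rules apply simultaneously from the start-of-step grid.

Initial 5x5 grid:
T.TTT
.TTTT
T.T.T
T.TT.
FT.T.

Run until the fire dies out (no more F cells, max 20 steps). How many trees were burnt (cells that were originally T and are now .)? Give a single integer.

Answer: 3

Derivation:
Step 1: +2 fires, +1 burnt (F count now 2)
Step 2: +1 fires, +2 burnt (F count now 1)
Step 3: +0 fires, +1 burnt (F count now 0)
Fire out after step 3
Initially T: 16, now '.': 12
Total burnt (originally-T cells now '.'): 3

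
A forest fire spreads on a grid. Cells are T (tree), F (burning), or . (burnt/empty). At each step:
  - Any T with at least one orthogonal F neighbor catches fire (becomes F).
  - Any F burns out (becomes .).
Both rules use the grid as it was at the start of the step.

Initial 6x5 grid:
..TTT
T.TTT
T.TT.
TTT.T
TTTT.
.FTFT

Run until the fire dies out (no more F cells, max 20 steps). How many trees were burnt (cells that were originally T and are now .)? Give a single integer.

Step 1: +4 fires, +2 burnt (F count now 4)
Step 2: +3 fires, +4 burnt (F count now 3)
Step 3: +2 fires, +3 burnt (F count now 2)
Step 4: +2 fires, +2 burnt (F count now 2)
Step 5: +3 fires, +2 burnt (F count now 3)
Step 6: +2 fires, +3 burnt (F count now 2)
Step 7: +2 fires, +2 burnt (F count now 2)
Step 8: +1 fires, +2 burnt (F count now 1)
Step 9: +0 fires, +1 burnt (F count now 0)
Fire out after step 9
Initially T: 20, now '.': 29
Total burnt (originally-T cells now '.'): 19

Answer: 19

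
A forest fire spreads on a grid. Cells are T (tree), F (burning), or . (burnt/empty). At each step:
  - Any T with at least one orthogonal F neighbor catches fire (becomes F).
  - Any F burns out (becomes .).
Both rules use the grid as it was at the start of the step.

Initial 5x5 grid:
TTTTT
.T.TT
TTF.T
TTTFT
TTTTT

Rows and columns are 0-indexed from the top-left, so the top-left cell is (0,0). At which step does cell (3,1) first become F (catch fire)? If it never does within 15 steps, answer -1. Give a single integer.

Step 1: cell (3,1)='T' (+4 fires, +2 burnt)
Step 2: cell (3,1)='F' (+6 fires, +4 burnt)
  -> target ignites at step 2
Step 3: cell (3,1)='.' (+4 fires, +6 burnt)
Step 4: cell (3,1)='.' (+5 fires, +4 burnt)
Step 5: cell (3,1)='.' (+1 fires, +5 burnt)
Step 6: cell (3,1)='.' (+0 fires, +1 burnt)
  fire out at step 6

2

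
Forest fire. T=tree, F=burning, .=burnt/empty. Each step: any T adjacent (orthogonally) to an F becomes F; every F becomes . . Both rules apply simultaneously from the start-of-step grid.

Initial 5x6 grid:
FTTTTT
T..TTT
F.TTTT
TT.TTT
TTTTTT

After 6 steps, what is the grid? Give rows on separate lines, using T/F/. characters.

Step 1: 3 trees catch fire, 2 burn out
  .FTTTT
  F..TTT
  ..TTTT
  FT.TTT
  TTTTTT
Step 2: 3 trees catch fire, 3 burn out
  ..FTTT
  ...TTT
  ..TTTT
  .F.TTT
  FTTTTT
Step 3: 2 trees catch fire, 3 burn out
  ...FTT
  ...TTT
  ..TTTT
  ...TTT
  .FTTTT
Step 4: 3 trees catch fire, 2 burn out
  ....FT
  ...FTT
  ..TTTT
  ...TTT
  ..FTTT
Step 5: 4 trees catch fire, 3 burn out
  .....F
  ....FT
  ..TFTT
  ...TTT
  ...FTT
Step 6: 5 trees catch fire, 4 burn out
  ......
  .....F
  ..F.FT
  ...FTT
  ....FT

......
.....F
..F.FT
...FTT
....FT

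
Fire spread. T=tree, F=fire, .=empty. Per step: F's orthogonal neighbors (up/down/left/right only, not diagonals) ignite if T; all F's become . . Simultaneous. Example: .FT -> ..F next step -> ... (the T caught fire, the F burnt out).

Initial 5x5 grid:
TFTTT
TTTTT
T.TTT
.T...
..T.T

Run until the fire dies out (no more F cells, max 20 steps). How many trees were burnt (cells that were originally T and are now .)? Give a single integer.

Step 1: +3 fires, +1 burnt (F count now 3)
Step 2: +3 fires, +3 burnt (F count now 3)
Step 3: +4 fires, +3 burnt (F count now 4)
Step 4: +2 fires, +4 burnt (F count now 2)
Step 5: +1 fires, +2 burnt (F count now 1)
Step 6: +0 fires, +1 burnt (F count now 0)
Fire out after step 6
Initially T: 16, now '.': 22
Total burnt (originally-T cells now '.'): 13

Answer: 13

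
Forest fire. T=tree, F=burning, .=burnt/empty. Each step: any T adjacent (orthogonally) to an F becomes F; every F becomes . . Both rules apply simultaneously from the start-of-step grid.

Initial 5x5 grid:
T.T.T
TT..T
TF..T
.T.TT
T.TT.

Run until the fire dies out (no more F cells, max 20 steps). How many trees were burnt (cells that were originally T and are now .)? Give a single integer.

Answer: 5

Derivation:
Step 1: +3 fires, +1 burnt (F count now 3)
Step 2: +1 fires, +3 burnt (F count now 1)
Step 3: +1 fires, +1 burnt (F count now 1)
Step 4: +0 fires, +1 burnt (F count now 0)
Fire out after step 4
Initially T: 14, now '.': 16
Total burnt (originally-T cells now '.'): 5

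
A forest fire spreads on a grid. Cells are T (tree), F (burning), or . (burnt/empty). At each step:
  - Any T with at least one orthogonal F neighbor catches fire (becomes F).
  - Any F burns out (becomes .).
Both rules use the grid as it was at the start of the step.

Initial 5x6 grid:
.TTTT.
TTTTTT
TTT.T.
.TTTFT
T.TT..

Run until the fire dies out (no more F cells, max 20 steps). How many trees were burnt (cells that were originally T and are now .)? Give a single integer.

Step 1: +3 fires, +1 burnt (F count now 3)
Step 2: +3 fires, +3 burnt (F count now 3)
Step 3: +6 fires, +3 burnt (F count now 6)
Step 4: +3 fires, +6 burnt (F count now 3)
Step 5: +3 fires, +3 burnt (F count now 3)
Step 6: +2 fires, +3 burnt (F count now 2)
Step 7: +0 fires, +2 burnt (F count now 0)
Fire out after step 7
Initially T: 21, now '.': 29
Total burnt (originally-T cells now '.'): 20

Answer: 20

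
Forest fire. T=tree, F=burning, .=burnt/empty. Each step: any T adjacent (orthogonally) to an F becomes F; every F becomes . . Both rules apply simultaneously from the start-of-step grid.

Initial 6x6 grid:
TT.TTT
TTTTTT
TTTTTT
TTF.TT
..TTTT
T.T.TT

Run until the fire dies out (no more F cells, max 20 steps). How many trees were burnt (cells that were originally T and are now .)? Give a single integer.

Answer: 28

Derivation:
Step 1: +3 fires, +1 burnt (F count now 3)
Step 2: +6 fires, +3 burnt (F count now 6)
Step 3: +5 fires, +6 burnt (F count now 5)
Step 4: +8 fires, +5 burnt (F count now 8)
Step 5: +5 fires, +8 burnt (F count now 5)
Step 6: +1 fires, +5 burnt (F count now 1)
Step 7: +0 fires, +1 burnt (F count now 0)
Fire out after step 7
Initially T: 29, now '.': 35
Total burnt (originally-T cells now '.'): 28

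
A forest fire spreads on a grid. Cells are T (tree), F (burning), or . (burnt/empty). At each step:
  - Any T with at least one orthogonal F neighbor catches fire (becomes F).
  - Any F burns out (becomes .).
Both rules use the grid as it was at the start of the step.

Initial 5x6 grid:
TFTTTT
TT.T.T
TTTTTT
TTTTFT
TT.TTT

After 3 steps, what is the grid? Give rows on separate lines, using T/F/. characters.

Step 1: 7 trees catch fire, 2 burn out
  F.FTTT
  TF.T.T
  TTTTFT
  TTTF.F
  TT.TFT
Step 2: 8 trees catch fire, 7 burn out
  ...FTT
  F..T.T
  TFTF.F
  TTF...
  TT.F.F
Step 3: 6 trees catch fire, 8 burn out
  ....FT
  ...F.F
  F.F...
  TF....
  TT....

....FT
...F.F
F.F...
TF....
TT....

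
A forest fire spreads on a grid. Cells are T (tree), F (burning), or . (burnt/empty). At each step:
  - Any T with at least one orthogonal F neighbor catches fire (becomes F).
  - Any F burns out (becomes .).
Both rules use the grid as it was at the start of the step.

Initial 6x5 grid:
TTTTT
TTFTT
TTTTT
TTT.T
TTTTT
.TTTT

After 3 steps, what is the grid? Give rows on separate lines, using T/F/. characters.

Step 1: 4 trees catch fire, 1 burn out
  TTFTT
  TF.FT
  TTFTT
  TTT.T
  TTTTT
  .TTTT
Step 2: 7 trees catch fire, 4 burn out
  TF.FT
  F...F
  TF.FT
  TTF.T
  TTTTT
  .TTTT
Step 3: 6 trees catch fire, 7 burn out
  F...F
  .....
  F...F
  TF..T
  TTFTT
  .TTTT

F...F
.....
F...F
TF..T
TTFTT
.TTTT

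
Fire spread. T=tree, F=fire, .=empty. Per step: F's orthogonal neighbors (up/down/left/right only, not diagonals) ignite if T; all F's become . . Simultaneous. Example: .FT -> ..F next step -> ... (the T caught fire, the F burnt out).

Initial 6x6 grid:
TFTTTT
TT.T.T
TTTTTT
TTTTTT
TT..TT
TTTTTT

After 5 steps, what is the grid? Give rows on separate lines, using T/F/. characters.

Step 1: 3 trees catch fire, 1 burn out
  F.FTTT
  TF.T.T
  TTTTTT
  TTTTTT
  TT..TT
  TTTTTT
Step 2: 3 trees catch fire, 3 burn out
  ...FTT
  F..T.T
  TFTTTT
  TTTTTT
  TT..TT
  TTTTTT
Step 3: 5 trees catch fire, 3 burn out
  ....FT
  ...F.T
  F.FTTT
  TFTTTT
  TT..TT
  TTTTTT
Step 4: 5 trees catch fire, 5 burn out
  .....F
  .....T
  ...FTT
  F.FTTT
  TF..TT
  TTTTTT
Step 5: 5 trees catch fire, 5 burn out
  ......
  .....F
  ....FT
  ...FTT
  F...TT
  TFTTTT

......
.....F
....FT
...FTT
F...TT
TFTTTT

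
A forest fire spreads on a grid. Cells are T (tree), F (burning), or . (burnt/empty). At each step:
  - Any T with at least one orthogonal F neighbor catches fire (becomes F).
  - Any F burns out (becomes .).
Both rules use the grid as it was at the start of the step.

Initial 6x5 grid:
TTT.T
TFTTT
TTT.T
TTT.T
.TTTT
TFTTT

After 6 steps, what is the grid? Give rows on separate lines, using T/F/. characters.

Step 1: 7 trees catch fire, 2 burn out
  TFT.T
  F.FTT
  TFT.T
  TTT.T
  .FTTT
  F.FTT
Step 2: 8 trees catch fire, 7 burn out
  F.F.T
  ...FT
  F.F.T
  TFT.T
  ..FTT
  ...FT
Step 3: 5 trees catch fire, 8 burn out
  ....T
  ....F
  ....T
  F.F.T
  ...FT
  ....F
Step 4: 3 trees catch fire, 5 burn out
  ....F
  .....
  ....F
  ....T
  ....F
  .....
Step 5: 1 trees catch fire, 3 burn out
  .....
  .....
  .....
  ....F
  .....
  .....
Step 6: 0 trees catch fire, 1 burn out
  .....
  .....
  .....
  .....
  .....
  .....

.....
.....
.....
.....
.....
.....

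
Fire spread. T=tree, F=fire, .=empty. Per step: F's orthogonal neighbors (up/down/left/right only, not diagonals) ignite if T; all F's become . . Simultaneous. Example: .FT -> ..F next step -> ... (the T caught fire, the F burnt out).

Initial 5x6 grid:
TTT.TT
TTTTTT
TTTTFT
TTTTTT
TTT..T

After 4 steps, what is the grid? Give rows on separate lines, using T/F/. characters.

Step 1: 4 trees catch fire, 1 burn out
  TTT.TT
  TTTTFT
  TTTF.F
  TTTTFT
  TTT..T
Step 2: 6 trees catch fire, 4 burn out
  TTT.FT
  TTTF.F
  TTF...
  TTTF.F
  TTT..T
Step 3: 5 trees catch fire, 6 burn out
  TTT..F
  TTF...
  TF....
  TTF...
  TTT..F
Step 4: 5 trees catch fire, 5 burn out
  TTF...
  TF....
  F.....
  TF....
  TTF...

TTF...
TF....
F.....
TF....
TTF...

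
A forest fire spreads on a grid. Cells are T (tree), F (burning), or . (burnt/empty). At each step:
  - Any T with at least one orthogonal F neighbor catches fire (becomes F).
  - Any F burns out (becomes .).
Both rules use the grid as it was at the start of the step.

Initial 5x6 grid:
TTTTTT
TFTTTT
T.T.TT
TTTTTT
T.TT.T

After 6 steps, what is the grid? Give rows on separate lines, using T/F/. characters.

Step 1: 3 trees catch fire, 1 burn out
  TFTTTT
  F.FTTT
  T.T.TT
  TTTTTT
  T.TT.T
Step 2: 5 trees catch fire, 3 burn out
  F.FTTT
  ...FTT
  F.F.TT
  TTTTTT
  T.TT.T
Step 3: 4 trees catch fire, 5 burn out
  ...FTT
  ....FT
  ....TT
  FTFTTT
  T.TT.T
Step 4: 7 trees catch fire, 4 burn out
  ....FT
  .....F
  ....FT
  .F.FTT
  F.FT.T
Step 5: 4 trees catch fire, 7 burn out
  .....F
  ......
  .....F
  ....FT
  ...F.T
Step 6: 1 trees catch fire, 4 burn out
  ......
  ......
  ......
  .....F
  .....T

......
......
......
.....F
.....T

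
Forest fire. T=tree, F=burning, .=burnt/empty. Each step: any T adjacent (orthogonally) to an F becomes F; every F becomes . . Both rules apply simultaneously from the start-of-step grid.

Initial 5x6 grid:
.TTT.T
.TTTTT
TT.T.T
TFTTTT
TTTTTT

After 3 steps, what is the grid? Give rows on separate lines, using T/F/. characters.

Step 1: 4 trees catch fire, 1 burn out
  .TTT.T
  .TTTTT
  TF.T.T
  F.FTTT
  TFTTTT
Step 2: 5 trees catch fire, 4 burn out
  .TTT.T
  .FTTTT
  F..T.T
  ...FTT
  F.FTTT
Step 3: 5 trees catch fire, 5 burn out
  .FTT.T
  ..FTTT
  ...F.T
  ....FT
  ...FTT

.FTT.T
..FTTT
...F.T
....FT
...FTT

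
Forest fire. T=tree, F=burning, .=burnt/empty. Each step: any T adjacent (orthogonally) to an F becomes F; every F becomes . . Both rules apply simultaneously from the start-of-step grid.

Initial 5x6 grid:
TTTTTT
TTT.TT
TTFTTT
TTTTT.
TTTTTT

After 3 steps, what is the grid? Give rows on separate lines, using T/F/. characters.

Step 1: 4 trees catch fire, 1 burn out
  TTTTTT
  TTF.TT
  TF.FTT
  TTFTT.
  TTTTTT
Step 2: 7 trees catch fire, 4 burn out
  TTFTTT
  TF..TT
  F...FT
  TF.FT.
  TTFTTT
Step 3: 9 trees catch fire, 7 burn out
  TF.FTT
  F...FT
  .....F
  F...F.
  TF.FTT

TF.FTT
F...FT
.....F
F...F.
TF.FTT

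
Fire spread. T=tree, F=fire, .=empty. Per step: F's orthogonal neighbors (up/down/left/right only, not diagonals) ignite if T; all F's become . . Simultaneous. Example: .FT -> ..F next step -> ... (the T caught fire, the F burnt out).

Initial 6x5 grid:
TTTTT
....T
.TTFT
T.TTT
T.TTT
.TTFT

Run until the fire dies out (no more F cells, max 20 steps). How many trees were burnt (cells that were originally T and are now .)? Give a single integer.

Answer: 18

Derivation:
Step 1: +6 fires, +2 burnt (F count now 6)
Step 2: +7 fires, +6 burnt (F count now 7)
Step 3: +1 fires, +7 burnt (F count now 1)
Step 4: +1 fires, +1 burnt (F count now 1)
Step 5: +1 fires, +1 burnt (F count now 1)
Step 6: +1 fires, +1 burnt (F count now 1)
Step 7: +1 fires, +1 burnt (F count now 1)
Step 8: +0 fires, +1 burnt (F count now 0)
Fire out after step 8
Initially T: 20, now '.': 28
Total burnt (originally-T cells now '.'): 18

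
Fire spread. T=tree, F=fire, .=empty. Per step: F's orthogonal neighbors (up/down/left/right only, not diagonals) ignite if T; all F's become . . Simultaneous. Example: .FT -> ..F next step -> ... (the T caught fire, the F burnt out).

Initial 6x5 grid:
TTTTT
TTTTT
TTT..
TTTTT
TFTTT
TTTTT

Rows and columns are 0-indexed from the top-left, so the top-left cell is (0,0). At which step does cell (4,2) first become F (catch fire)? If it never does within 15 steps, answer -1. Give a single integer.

Step 1: cell (4,2)='F' (+4 fires, +1 burnt)
  -> target ignites at step 1
Step 2: cell (4,2)='.' (+6 fires, +4 burnt)
Step 3: cell (4,2)='.' (+6 fires, +6 burnt)
Step 4: cell (4,2)='.' (+5 fires, +6 burnt)
Step 5: cell (4,2)='.' (+3 fires, +5 burnt)
Step 6: cell (4,2)='.' (+2 fires, +3 burnt)
Step 7: cell (4,2)='.' (+1 fires, +2 burnt)
Step 8: cell (4,2)='.' (+0 fires, +1 burnt)
  fire out at step 8

1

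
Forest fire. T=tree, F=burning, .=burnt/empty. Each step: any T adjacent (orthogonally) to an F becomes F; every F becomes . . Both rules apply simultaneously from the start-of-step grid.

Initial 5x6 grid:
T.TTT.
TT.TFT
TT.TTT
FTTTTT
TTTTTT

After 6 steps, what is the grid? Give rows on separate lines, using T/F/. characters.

Step 1: 7 trees catch fire, 2 burn out
  T.TTF.
  TT.F.F
  FT.TFT
  .FTTTT
  FTTTTT
Step 2: 8 trees catch fire, 7 burn out
  T.TF..
  FT....
  .F.F.F
  ..FTFT
  .FTTTT
Step 3: 7 trees catch fire, 8 burn out
  F.F...
  .F....
  ......
  ...F.F
  ..FTFT
Step 4: 2 trees catch fire, 7 burn out
  ......
  ......
  ......
  ......
  ...F.F
Step 5: 0 trees catch fire, 2 burn out
  ......
  ......
  ......
  ......
  ......
Step 6: 0 trees catch fire, 0 burn out
  ......
  ......
  ......
  ......
  ......

......
......
......
......
......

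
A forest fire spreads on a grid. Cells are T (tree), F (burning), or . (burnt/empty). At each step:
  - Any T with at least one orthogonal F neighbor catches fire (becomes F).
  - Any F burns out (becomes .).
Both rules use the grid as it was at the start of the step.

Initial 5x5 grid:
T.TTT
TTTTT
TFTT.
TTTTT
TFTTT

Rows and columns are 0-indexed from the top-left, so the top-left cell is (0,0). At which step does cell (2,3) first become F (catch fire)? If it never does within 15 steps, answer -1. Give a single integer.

Step 1: cell (2,3)='T' (+6 fires, +2 burnt)
Step 2: cell (2,3)='F' (+6 fires, +6 burnt)
  -> target ignites at step 2
Step 3: cell (2,3)='.' (+5 fires, +6 burnt)
Step 4: cell (2,3)='.' (+3 fires, +5 burnt)
Step 5: cell (2,3)='.' (+1 fires, +3 burnt)
Step 6: cell (2,3)='.' (+0 fires, +1 burnt)
  fire out at step 6

2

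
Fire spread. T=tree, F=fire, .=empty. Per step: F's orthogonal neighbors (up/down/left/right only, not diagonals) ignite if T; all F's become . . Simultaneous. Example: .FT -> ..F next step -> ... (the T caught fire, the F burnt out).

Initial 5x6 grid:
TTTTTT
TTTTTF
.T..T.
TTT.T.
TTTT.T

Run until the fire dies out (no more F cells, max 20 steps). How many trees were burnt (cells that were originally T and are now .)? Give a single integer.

Answer: 21

Derivation:
Step 1: +2 fires, +1 burnt (F count now 2)
Step 2: +3 fires, +2 burnt (F count now 3)
Step 3: +3 fires, +3 burnt (F count now 3)
Step 4: +2 fires, +3 burnt (F count now 2)
Step 5: +3 fires, +2 burnt (F count now 3)
Step 6: +2 fires, +3 burnt (F count now 2)
Step 7: +3 fires, +2 burnt (F count now 3)
Step 8: +2 fires, +3 burnt (F count now 2)
Step 9: +1 fires, +2 burnt (F count now 1)
Step 10: +0 fires, +1 burnt (F count now 0)
Fire out after step 10
Initially T: 22, now '.': 29
Total burnt (originally-T cells now '.'): 21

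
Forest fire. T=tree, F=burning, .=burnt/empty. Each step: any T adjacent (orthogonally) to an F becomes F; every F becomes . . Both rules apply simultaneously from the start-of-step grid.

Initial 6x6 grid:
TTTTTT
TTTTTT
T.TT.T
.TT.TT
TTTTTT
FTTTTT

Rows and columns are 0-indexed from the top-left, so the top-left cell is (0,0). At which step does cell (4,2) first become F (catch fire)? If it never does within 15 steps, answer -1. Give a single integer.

Step 1: cell (4,2)='T' (+2 fires, +1 burnt)
Step 2: cell (4,2)='T' (+2 fires, +2 burnt)
Step 3: cell (4,2)='F' (+3 fires, +2 burnt)
  -> target ignites at step 3
Step 4: cell (4,2)='.' (+3 fires, +3 burnt)
Step 5: cell (4,2)='.' (+3 fires, +3 burnt)
Step 6: cell (4,2)='.' (+4 fires, +3 burnt)
Step 7: cell (4,2)='.' (+4 fires, +4 burnt)
Step 8: cell (4,2)='.' (+5 fires, +4 burnt)
Step 9: cell (4,2)='.' (+4 fires, +5 burnt)
Step 10: cell (4,2)='.' (+1 fires, +4 burnt)
Step 11: cell (4,2)='.' (+0 fires, +1 burnt)
  fire out at step 11

3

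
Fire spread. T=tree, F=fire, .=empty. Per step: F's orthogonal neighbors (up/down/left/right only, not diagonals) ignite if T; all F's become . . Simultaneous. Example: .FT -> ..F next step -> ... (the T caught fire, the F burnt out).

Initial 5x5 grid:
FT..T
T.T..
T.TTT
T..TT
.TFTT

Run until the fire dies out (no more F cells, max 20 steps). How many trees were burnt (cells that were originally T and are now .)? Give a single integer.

Step 1: +4 fires, +2 burnt (F count now 4)
Step 2: +3 fires, +4 burnt (F count now 3)
Step 3: +3 fires, +3 burnt (F count now 3)
Step 4: +2 fires, +3 burnt (F count now 2)
Step 5: +1 fires, +2 burnt (F count now 1)
Step 6: +0 fires, +1 burnt (F count now 0)
Fire out after step 6
Initially T: 14, now '.': 24
Total burnt (originally-T cells now '.'): 13

Answer: 13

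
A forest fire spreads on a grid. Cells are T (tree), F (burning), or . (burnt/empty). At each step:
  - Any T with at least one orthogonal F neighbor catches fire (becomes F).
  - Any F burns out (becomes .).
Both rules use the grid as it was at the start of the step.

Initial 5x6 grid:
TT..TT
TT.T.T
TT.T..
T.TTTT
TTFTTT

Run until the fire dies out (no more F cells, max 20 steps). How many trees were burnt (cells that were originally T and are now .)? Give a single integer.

Answer: 18

Derivation:
Step 1: +3 fires, +1 burnt (F count now 3)
Step 2: +3 fires, +3 burnt (F count now 3)
Step 3: +4 fires, +3 burnt (F count now 4)
Step 4: +3 fires, +4 burnt (F count now 3)
Step 5: +2 fires, +3 burnt (F count now 2)
Step 6: +2 fires, +2 burnt (F count now 2)
Step 7: +1 fires, +2 burnt (F count now 1)
Step 8: +0 fires, +1 burnt (F count now 0)
Fire out after step 8
Initially T: 21, now '.': 27
Total burnt (originally-T cells now '.'): 18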